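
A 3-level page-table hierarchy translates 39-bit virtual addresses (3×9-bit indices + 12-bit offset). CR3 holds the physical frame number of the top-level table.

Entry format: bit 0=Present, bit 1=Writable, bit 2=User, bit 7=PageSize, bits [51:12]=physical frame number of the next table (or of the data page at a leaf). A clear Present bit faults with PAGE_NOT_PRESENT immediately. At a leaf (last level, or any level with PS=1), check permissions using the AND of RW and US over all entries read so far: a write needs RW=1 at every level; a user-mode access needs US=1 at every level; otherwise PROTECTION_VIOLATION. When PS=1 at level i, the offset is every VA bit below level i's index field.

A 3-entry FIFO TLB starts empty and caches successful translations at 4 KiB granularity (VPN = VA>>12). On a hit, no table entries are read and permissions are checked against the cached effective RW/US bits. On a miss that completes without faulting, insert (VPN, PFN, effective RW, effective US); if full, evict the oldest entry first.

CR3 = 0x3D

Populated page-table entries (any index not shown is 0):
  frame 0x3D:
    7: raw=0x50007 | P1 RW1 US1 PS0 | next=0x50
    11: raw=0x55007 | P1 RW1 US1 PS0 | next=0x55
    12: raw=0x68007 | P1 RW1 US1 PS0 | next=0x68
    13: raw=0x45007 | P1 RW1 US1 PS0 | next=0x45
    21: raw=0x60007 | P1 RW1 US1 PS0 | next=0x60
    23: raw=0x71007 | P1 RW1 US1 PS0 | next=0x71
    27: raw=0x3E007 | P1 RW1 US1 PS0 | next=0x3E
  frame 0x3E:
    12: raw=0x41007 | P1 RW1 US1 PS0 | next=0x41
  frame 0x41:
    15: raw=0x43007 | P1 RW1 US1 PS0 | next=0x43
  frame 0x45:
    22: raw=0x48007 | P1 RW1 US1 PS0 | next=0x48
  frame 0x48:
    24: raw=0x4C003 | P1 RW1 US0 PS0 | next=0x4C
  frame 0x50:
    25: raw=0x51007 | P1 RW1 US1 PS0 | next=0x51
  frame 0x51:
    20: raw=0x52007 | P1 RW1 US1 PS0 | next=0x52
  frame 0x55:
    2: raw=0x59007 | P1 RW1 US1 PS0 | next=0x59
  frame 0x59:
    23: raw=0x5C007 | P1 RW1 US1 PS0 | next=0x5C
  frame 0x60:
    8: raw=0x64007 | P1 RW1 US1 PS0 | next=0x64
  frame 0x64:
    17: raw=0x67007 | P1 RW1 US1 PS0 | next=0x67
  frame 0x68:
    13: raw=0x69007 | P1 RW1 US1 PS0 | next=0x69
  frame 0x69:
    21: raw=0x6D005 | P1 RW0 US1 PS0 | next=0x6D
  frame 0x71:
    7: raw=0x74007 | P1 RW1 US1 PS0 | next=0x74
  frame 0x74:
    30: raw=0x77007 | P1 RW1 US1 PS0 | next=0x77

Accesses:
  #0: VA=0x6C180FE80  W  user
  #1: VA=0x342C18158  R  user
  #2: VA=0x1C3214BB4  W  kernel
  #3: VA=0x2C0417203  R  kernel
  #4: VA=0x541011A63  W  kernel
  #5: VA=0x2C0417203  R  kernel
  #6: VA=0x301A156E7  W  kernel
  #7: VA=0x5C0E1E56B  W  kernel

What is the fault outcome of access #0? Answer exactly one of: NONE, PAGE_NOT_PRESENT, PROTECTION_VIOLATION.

Walk each access:
#0 VA=0x6C180FE80 (w,user):
  L0: frame=0x3D idx=27 entry=0x3E007 [P=1 RW=1 US=1 PS=0]
  L1: frame=0x3E idx=12 entry=0x41007 [P=1 RW=1 US=1 PS=0]
  L2: frame=0x41 idx=15 entry=0x43007 [P=1 RW=1 US=1 PS=0]
  ✓ 0x43E80  — 3 lookups
#1 VA=0x342C18158 (r,user):
  L0: frame=0x3D idx=13 entry=0x45007 [P=1 RW=1 US=1 PS=0]
  L1: frame=0x45 idx=22 entry=0x48007 [P=1 RW=1 US=1 PS=0]
  L2: frame=0x48 idx=24 entry=0x4C003 [P=1 RW=1 US=0 PS=0]
  ✗ PROTECTION_VIOLATION  [3 reads]
#2 VA=0x1C3214BB4 (w,kernel):
  L0: frame=0x3D idx=7 entry=0x50007 [P=1 RW=1 US=1 PS=0]
  L1: frame=0x50 idx=25 entry=0x51007 [P=1 RW=1 US=1 PS=0]
  L2: frame=0x51 idx=20 entry=0x52007 [P=1 RW=1 US=1 PS=0]
  ✓ 0x52BB4  — 3 lookups
#3 VA=0x2C0417203 (r,kernel):
  L0: frame=0x3D idx=11 entry=0x55007 [P=1 RW=1 US=1 PS=0]
  L1: frame=0x55 idx=2 entry=0x59007 [P=1 RW=1 US=1 PS=0]
  L2: frame=0x59 idx=23 entry=0x5C007 [P=1 RW=1 US=1 PS=0]
  ✓ 0x5C203  — 3 lookups
#4 VA=0x541011A63 (w,kernel):
  L0: frame=0x3D idx=21 entry=0x60007 [P=1 RW=1 US=1 PS=0]
  L1: frame=0x60 idx=8 entry=0x64007 [P=1 RW=1 US=1 PS=0]
  L2: frame=0x64 idx=17 entry=0x67007 [P=1 RW=1 US=1 PS=0]
  ✓ 0x67A63  — 3 lookups
#5 VA=0x2C0417203 (r,kernel):
  TLB hit vpn=0x2C0417 → PA=0x5C203
#6 VA=0x301A156E7 (w,kernel):
  L0: frame=0x3D idx=12 entry=0x68007 [P=1 RW=1 US=1 PS=0]
  L1: frame=0x68 idx=13 entry=0x69007 [P=1 RW=1 US=1 PS=0]
  L2: frame=0x69 idx=21 entry=0x6D005 [P=1 RW=0 US=1 PS=0]
  ✗ PROTECTION_VIOLATION  [3 reads]
#7 VA=0x5C0E1E56B (w,kernel):
  L0: frame=0x3D idx=23 entry=0x71007 [P=1 RW=1 US=1 PS=0]
  L1: frame=0x71 idx=7 entry=0x74007 [P=1 RW=1 US=1 PS=0]
  L2: frame=0x74 idx=30 entry=0x77007 [P=1 RW=1 US=1 PS=0]
  ✓ 0x7756B  — 3 lookups

Access #0 fault: NONE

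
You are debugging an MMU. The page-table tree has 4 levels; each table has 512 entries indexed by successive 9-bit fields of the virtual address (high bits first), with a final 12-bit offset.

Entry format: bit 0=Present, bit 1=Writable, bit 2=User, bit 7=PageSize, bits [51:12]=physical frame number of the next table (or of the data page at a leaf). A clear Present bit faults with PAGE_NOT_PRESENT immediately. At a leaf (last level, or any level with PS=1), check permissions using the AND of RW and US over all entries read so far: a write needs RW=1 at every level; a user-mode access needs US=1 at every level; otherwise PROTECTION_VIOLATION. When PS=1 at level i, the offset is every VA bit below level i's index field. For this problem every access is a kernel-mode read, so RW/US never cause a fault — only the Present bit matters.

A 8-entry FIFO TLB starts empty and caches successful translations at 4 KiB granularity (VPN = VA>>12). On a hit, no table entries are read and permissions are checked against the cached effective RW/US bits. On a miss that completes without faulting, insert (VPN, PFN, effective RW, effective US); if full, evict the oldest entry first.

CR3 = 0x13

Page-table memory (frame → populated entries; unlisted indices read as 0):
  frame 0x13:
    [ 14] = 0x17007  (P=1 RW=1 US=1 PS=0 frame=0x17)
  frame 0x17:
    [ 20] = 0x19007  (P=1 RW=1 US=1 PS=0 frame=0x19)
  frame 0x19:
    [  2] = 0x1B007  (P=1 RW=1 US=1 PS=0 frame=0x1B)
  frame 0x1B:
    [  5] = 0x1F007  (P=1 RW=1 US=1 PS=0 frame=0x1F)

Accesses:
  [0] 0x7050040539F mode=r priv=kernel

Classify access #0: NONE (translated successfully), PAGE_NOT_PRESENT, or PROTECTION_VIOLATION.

Trace:
#0 VA=0x7050040539F (r,kernel):
  lvl0: tbl 0x13, slot 14 ⇒ 0x17007 (P1/RW1/US1/PS0)
  lvl1: tbl 0x17, slot 20 ⇒ 0x19007 (P1/RW1/US1/PS0)
  lvl2: tbl 0x19, slot 2 ⇒ 0x1B007 (P1/RW1/US1/PS0)
  lvl3: tbl 0x1B, slot 5 ⇒ 0x1F007 (P1/RW1/US1/PS0)
  → PA=0x1F39F  (4 entries read)

Access #0 fault: NONE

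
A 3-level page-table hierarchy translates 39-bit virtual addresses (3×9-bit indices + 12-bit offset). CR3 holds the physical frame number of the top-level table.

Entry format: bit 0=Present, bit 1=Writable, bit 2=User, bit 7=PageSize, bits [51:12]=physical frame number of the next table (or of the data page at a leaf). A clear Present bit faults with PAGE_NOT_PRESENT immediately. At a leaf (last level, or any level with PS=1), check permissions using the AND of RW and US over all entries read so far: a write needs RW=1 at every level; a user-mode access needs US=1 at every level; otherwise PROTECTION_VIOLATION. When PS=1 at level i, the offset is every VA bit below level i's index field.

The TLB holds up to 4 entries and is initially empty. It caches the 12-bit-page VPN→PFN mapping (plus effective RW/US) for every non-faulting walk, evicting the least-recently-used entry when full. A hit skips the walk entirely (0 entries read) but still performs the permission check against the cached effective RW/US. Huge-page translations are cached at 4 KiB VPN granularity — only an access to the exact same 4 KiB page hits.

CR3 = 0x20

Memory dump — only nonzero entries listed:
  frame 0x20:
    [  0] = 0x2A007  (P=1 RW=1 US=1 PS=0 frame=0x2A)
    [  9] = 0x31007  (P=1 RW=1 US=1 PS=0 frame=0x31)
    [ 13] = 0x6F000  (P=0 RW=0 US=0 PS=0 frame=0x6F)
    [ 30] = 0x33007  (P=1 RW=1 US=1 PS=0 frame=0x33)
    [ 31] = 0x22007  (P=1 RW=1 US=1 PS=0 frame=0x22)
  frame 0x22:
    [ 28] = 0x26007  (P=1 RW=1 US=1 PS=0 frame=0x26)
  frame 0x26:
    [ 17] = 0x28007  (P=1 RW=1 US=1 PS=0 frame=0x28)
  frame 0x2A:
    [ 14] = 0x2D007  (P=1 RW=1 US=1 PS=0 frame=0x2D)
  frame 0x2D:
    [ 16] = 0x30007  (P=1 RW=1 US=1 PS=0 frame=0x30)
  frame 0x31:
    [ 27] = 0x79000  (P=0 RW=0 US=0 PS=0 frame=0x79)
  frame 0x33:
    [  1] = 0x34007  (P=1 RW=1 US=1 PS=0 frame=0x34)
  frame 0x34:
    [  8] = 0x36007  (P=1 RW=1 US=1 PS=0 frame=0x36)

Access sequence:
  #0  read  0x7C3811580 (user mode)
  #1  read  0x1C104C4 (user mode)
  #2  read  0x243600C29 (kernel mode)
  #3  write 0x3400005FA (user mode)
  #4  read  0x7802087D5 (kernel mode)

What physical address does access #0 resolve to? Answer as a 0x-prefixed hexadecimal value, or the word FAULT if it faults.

Walk each access:
#0 VA=0x7C3811580 (r,user):
  [0] read 0x20 idx=31: raw=0x22007 flags P=1 W=1 U=1 S=0
  [1] read 0x22 idx=28: raw=0x26007 flags P=1 W=1 U=1 S=0
  [2] read 0x26 idx=17: raw=0x28007 flags P=1 W=1 U=1 S=0
  ✓ 0x28580  — 3 lookups
#1 VA=0x1C104C4 (r,user):
  [0] read 0x20 idx=0: raw=0x2A007 flags P=1 W=1 U=1 S=0
  [1] read 0x2A idx=14: raw=0x2D007 flags P=1 W=1 U=1 S=0
  [2] read 0x2D idx=16: raw=0x30007 flags P=1 W=1 U=1 S=0
  ✓ 0x304C4  — 3 lookups
#2 VA=0x243600C29 (r,kernel):
  [0] read 0x20 idx=9: raw=0x31007 flags P=1 W=1 U=1 S=0
  [1] read 0x31 idx=27: raw=0x79000 flags P=0 W=0 U=0 S=0
  → PAGE_NOT_PRESENT  (2 entries read)
#3 VA=0x3400005FA (w,user):
  [0] read 0x20 idx=13: raw=0x6F000 flags P=0 W=0 U=0 S=0
  → PAGE_NOT_PRESENT  (1 entries read)
#4 VA=0x7802087D5 (r,kernel):
  [0] read 0x20 idx=30: raw=0x33007 flags P=1 W=1 U=1 S=0
  [1] read 0x33 idx=1: raw=0x34007 flags P=1 W=1 U=1 S=0
  [2] read 0x34 idx=8: raw=0x36007 flags P=1 W=1 U=1 S=0
  ✓ 0x367D5  — 3 lookups

Access #0 PA: 0x28580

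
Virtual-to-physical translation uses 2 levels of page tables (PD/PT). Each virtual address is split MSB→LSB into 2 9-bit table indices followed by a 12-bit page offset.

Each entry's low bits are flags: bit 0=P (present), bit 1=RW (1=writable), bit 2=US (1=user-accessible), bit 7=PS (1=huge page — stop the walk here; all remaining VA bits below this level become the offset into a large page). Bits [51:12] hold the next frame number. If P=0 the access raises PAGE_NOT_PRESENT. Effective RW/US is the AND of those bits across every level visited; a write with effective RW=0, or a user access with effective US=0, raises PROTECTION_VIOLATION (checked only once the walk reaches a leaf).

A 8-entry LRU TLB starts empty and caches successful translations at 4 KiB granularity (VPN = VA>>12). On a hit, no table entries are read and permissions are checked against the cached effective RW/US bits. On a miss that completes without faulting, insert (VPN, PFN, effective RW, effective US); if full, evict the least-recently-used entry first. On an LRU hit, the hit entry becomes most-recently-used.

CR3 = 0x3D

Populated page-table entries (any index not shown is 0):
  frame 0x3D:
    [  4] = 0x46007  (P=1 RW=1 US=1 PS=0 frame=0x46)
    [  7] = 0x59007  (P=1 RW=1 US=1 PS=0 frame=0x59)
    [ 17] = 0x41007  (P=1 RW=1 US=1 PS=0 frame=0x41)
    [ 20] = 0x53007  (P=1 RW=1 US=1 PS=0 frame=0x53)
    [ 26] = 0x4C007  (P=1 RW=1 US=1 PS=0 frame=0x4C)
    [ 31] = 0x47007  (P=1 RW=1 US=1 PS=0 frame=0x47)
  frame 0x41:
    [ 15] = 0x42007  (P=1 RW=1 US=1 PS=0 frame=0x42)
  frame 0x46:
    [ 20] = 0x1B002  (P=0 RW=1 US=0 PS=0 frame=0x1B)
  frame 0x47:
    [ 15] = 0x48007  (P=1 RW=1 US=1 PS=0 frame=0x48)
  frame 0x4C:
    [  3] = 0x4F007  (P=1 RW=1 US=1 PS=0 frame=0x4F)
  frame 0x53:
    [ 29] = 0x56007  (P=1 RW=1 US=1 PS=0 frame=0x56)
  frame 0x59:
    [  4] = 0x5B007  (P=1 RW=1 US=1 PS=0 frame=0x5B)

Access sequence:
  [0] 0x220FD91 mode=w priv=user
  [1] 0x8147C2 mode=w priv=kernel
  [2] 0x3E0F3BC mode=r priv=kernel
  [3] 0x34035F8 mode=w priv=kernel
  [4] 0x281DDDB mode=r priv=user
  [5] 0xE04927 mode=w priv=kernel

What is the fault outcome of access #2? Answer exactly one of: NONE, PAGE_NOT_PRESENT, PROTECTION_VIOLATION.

Per-access translation:
#0 VA=0x220FD91 (w,user):
  L0 @0x3D[17] → 0x41007  P=1,RW=1,US=1,PS=0
  L1 @0x41[15] → 0x42007  P=1,RW=1,US=1,PS=0
  ⇒ phys 0x42D91  [2 reads]
#1 VA=0x8147C2 (w,kernel):
  L0 @0x3D[4] → 0x46007  P=1,RW=1,US=1,PS=0
  L1 @0x46[20] → 0x1B002  P=0,RW=1,US=0,PS=0
  → PAGE_NOT_PRESENT  (2 entries read)
#2 VA=0x3E0F3BC (r,kernel):
  L0 @0x3D[31] → 0x47007  P=1,RW=1,US=1,PS=0
  L1 @0x47[15] → 0x48007  P=1,RW=1,US=1,PS=0
  ⇒ phys 0x483BC  [2 reads]
#3 VA=0x34035F8 (w,kernel):
  L0 @0x3D[26] → 0x4C007  P=1,RW=1,US=1,PS=0
  L1 @0x4C[3] → 0x4F007  P=1,RW=1,US=1,PS=0
  ⇒ phys 0x4F5F8  [2 reads]
#4 VA=0x281DDDB (r,user):
  L0 @0x3D[20] → 0x53007  P=1,RW=1,US=1,PS=0
  L1 @0x53[29] → 0x56007  P=1,RW=1,US=1,PS=0
  ⇒ phys 0x56DDB  [2 reads]
#5 VA=0xE04927 (w,kernel):
  L0 @0x3D[7] → 0x59007  P=1,RW=1,US=1,PS=0
  L1 @0x59[4] → 0x5B007  P=1,RW=1,US=1,PS=0
  ⇒ phys 0x5B927  [2 reads]

Access #2 fault: NONE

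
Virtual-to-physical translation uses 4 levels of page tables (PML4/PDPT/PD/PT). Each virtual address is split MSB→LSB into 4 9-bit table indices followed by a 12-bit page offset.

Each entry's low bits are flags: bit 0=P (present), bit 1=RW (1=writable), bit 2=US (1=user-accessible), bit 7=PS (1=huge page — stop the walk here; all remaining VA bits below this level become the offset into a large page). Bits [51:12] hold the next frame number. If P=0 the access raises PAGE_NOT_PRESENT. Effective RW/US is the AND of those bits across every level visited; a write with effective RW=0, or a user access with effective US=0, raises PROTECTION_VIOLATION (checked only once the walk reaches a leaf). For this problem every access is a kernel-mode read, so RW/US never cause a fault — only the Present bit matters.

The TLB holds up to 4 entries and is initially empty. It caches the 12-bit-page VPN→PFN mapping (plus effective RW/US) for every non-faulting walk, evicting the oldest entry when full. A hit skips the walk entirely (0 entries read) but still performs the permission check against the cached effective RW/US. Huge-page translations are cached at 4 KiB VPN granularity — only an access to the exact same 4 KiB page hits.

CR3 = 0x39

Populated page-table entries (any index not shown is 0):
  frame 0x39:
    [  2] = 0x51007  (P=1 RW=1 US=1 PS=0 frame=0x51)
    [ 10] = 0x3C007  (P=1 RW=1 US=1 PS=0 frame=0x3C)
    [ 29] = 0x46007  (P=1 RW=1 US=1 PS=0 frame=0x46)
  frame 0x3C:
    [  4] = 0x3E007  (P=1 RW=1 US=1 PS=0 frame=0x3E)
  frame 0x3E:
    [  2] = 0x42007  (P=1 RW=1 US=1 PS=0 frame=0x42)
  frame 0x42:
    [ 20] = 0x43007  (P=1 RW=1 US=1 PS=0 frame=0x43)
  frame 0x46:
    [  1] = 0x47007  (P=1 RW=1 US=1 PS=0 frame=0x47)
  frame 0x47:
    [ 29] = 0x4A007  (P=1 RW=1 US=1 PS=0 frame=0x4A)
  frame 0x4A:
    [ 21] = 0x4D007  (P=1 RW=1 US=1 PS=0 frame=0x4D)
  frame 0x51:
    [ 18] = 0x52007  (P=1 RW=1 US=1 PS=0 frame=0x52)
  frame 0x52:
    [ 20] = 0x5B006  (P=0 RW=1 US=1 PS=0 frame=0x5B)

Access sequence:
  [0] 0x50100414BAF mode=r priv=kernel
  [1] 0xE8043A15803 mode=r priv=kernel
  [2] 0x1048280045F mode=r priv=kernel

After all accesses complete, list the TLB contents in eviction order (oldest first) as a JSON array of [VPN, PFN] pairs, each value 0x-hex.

Per-access translation:
#0 VA=0x50100414BAF (r,kernel):
  L0 @0x39[10] → 0x3C007  P=1,RW=1,US=1,PS=0
  L1 @0x3C[4] → 0x3E007  P=1,RW=1,US=1,PS=0
  L2 @0x3E[2] → 0x42007  P=1,RW=1,US=1,PS=0
  L3 @0x42[20] → 0x43007  P=1,RW=1,US=1,PS=0
  ⇒ phys 0x43BAF  [4 reads]
#1 VA=0xE8043A15803 (r,kernel):
  L0 @0x39[29] → 0x46007  P=1,RW=1,US=1,PS=0
  L1 @0x46[1] → 0x47007  P=1,RW=1,US=1,PS=0
  L2 @0x47[29] → 0x4A007  P=1,RW=1,US=1,PS=0
  L3 @0x4A[21] → 0x4D007  P=1,RW=1,US=1,PS=0
  ⇒ phys 0x4D803  [4 reads]
#2 VA=0x1048280045F (r,kernel):
  L0 @0x39[2] → 0x51007  P=1,RW=1,US=1,PS=0
  L1 @0x51[18] → 0x52007  P=1,RW=1,US=1,PS=0
  L2 @0x52[20] → 0x5B006  P=0,RW=1,US=1,PS=0
  ✗ PAGE_NOT_PRESENT  [3 reads]

TLB: [["0x50100414", "0x43"], ["0xE8043A15", "0x4D"]]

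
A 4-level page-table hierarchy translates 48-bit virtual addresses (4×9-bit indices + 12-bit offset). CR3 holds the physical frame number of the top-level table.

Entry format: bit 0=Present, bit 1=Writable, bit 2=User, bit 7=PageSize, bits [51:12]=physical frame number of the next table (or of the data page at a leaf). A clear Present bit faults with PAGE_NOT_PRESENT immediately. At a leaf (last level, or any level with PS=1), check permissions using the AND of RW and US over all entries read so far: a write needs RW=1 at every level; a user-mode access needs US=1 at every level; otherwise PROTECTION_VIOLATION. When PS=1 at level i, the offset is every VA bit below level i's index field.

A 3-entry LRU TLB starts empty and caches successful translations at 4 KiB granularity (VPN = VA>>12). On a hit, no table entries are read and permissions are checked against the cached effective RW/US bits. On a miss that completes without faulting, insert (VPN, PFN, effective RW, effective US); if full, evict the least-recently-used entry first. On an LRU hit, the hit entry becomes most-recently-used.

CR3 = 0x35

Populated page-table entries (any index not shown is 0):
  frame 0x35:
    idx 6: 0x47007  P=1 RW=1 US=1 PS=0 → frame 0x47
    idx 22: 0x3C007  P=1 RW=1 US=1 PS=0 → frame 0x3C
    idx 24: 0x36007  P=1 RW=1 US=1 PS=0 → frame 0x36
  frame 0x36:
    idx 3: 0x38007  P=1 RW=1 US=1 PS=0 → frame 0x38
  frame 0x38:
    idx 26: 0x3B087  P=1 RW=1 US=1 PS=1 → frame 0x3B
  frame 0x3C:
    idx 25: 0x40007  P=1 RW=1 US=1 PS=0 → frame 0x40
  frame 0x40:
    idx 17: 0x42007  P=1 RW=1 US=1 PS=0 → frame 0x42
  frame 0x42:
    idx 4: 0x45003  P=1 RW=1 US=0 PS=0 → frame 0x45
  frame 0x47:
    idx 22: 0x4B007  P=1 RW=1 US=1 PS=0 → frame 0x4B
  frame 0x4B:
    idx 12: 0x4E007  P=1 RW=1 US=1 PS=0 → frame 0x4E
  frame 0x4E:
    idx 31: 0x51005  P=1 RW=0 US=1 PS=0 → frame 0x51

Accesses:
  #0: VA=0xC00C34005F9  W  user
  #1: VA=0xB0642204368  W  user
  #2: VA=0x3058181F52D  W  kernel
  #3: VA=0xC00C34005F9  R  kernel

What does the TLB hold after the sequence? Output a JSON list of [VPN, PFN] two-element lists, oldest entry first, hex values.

Walk each access:
#0 VA=0xC00C34005F9 (w,user):
  lvl0: tbl 0x35, slot 24 ⇒ 0x36007 (P1/RW1/US1/PS0)
  lvl1: tbl 0x36, slot 3 ⇒ 0x38007 (P1/RW1/US1/PS0)
  lvl2: tbl 0x38, slot 26 ⇒ 0x3B087 (P1/RW1/US1/PS1)
  ⇒ phys 0x3B5F9 (huge @L2)  [3 reads]
#1 VA=0xB0642204368 (w,user):
  lvl0: tbl 0x35, slot 22 ⇒ 0x3C007 (P1/RW1/US1/PS0)
  lvl1: tbl 0x3C, slot 25 ⇒ 0x40007 (P1/RW1/US1/PS0)
  lvl2: tbl 0x40, slot 17 ⇒ 0x42007 (P1/RW1/US1/PS0)
  lvl3: tbl 0x42, slot 4 ⇒ 0x45003 (P1/RW1/US0/PS0)
  → PROTECTION_VIOLATION  (4 entries read)
#2 VA=0x3058181F52D (w,kernel):
  lvl0: tbl 0x35, slot 6 ⇒ 0x47007 (P1/RW1/US1/PS0)
  lvl1: tbl 0x47, slot 22 ⇒ 0x4B007 (P1/RW1/US1/PS0)
  lvl2: tbl 0x4B, slot 12 ⇒ 0x4E007 (P1/RW1/US1/PS0)
  lvl3: tbl 0x4E, slot 31 ⇒ 0x51005 (P1/RW0/US1/PS0)
  → PROTECTION_VIOLATION  (4 entries read)
#3 VA=0xC00C34005F9 (r,kernel):
  TLB hit vpn=0xC00C3400 → PA=0x3B5F9

TLB: [["0xC00C3400", "0x3B"]]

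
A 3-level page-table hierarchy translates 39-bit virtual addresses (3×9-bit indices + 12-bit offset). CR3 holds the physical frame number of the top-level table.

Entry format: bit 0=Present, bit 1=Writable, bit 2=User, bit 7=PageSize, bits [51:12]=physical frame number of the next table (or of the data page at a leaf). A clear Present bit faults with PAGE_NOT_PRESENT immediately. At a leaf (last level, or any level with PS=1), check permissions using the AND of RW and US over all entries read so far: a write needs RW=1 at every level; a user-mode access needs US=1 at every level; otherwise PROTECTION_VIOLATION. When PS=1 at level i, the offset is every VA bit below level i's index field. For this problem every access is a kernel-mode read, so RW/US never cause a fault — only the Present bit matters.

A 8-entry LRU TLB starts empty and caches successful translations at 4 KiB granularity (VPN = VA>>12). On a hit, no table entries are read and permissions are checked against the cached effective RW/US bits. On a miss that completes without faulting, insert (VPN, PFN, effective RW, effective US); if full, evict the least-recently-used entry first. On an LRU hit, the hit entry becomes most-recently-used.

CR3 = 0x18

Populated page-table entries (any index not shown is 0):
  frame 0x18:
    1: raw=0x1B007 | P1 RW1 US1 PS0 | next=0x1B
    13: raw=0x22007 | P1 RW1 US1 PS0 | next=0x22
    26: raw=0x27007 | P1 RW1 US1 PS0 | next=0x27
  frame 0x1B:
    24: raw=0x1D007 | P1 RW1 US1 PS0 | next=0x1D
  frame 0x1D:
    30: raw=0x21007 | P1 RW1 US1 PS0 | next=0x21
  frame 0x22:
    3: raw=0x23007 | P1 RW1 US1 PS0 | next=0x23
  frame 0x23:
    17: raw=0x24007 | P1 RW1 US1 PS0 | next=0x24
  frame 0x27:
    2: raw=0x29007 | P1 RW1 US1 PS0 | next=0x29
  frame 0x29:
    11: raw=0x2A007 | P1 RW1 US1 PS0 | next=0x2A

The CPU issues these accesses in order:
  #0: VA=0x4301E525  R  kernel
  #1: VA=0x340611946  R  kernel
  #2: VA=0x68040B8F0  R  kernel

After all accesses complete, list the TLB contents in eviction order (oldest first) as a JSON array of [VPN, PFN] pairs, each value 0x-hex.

Walk each access:
#0 VA=0x4301E525 (r,kernel):
  [0] read 0x18 idx=1: raw=0x1B007 flags P=1 W=1 U=1 S=0
  [1] read 0x1B idx=24: raw=0x1D007 flags P=1 W=1 U=1 S=0
  [2] read 0x1D idx=30: raw=0x21007 flags P=1 W=1 U=1 S=0
  → PA=0x21525  (3 entries read)
#1 VA=0x340611946 (r,kernel):
  [0] read 0x18 idx=13: raw=0x22007 flags P=1 W=1 U=1 S=0
  [1] read 0x22 idx=3: raw=0x23007 flags P=1 W=1 U=1 S=0
  [2] read 0x23 idx=17: raw=0x24007 flags P=1 W=1 U=1 S=0
  → PA=0x24946  (3 entries read)
#2 VA=0x68040B8F0 (r,kernel):
  [0] read 0x18 idx=26: raw=0x27007 flags P=1 W=1 U=1 S=0
  [1] read 0x27 idx=2: raw=0x29007 flags P=1 W=1 U=1 S=0
  [2] read 0x29 idx=11: raw=0x2A007 flags P=1 W=1 U=1 S=0
  → PA=0x2A8F0  (3 entries read)

TLB: [["0x4301E", "0x21"], ["0x340611", "0x24"], ["0x68040B", "0x2A"]]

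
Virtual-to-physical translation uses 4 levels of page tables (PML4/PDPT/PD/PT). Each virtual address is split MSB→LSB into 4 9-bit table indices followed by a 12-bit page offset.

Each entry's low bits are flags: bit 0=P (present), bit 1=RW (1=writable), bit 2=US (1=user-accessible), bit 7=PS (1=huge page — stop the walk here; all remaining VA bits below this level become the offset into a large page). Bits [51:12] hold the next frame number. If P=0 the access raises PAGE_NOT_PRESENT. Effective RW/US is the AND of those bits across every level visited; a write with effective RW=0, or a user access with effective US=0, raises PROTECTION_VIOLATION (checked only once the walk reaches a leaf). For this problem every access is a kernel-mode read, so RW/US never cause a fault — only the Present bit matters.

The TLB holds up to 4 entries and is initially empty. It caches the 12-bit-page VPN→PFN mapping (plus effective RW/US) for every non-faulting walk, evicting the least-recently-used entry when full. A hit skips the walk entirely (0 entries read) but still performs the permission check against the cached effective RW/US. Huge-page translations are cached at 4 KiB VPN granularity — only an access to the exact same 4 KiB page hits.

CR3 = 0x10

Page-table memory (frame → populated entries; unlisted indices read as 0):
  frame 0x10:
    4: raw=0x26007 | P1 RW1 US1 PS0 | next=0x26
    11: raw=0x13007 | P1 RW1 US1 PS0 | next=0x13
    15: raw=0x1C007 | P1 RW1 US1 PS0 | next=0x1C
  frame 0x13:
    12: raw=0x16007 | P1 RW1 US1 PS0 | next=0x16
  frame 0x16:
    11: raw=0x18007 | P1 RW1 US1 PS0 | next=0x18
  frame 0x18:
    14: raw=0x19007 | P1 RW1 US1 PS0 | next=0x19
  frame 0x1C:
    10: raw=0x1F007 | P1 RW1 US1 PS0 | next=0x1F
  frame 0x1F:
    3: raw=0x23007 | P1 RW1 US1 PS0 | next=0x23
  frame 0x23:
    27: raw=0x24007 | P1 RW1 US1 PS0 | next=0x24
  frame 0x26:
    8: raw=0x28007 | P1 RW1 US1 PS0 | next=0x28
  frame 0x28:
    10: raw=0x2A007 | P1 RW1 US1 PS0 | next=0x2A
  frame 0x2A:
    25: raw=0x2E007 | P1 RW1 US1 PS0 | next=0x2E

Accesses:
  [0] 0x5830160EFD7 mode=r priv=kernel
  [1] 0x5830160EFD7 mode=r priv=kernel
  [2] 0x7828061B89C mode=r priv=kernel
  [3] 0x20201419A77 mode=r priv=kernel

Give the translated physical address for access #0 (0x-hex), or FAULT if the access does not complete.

Trace:
#0 VA=0x5830160EFD7 (r,kernel):
  L0: frame=0x10 idx=11 entry=0x13007 [P=1 RW=1 US=1 PS=0]
  L1: frame=0x13 idx=12 entry=0x16007 [P=1 RW=1 US=1 PS=0]
  L2: frame=0x16 idx=11 entry=0x18007 [P=1 RW=1 US=1 PS=0]
  L3: frame=0x18 idx=14 entry=0x19007 [P=1 RW=1 US=1 PS=0]
  ✓ 0x19FD7  — 4 lookups
#1 VA=0x5830160EFD7 (r,kernel):
  TLB hit vpn=0x5830160E → PA=0x19FD7
#2 VA=0x7828061B89C (r,kernel):
  L0: frame=0x10 idx=15 entry=0x1C007 [P=1 RW=1 US=1 PS=0]
  L1: frame=0x1C idx=10 entry=0x1F007 [P=1 RW=1 US=1 PS=0]
  L2: frame=0x1F idx=3 entry=0x23007 [P=1 RW=1 US=1 PS=0]
  L3: frame=0x23 idx=27 entry=0x24007 [P=1 RW=1 US=1 PS=0]
  ✓ 0x2489C  — 4 lookups
#3 VA=0x20201419A77 (r,kernel):
  L0: frame=0x10 idx=4 entry=0x26007 [P=1 RW=1 US=1 PS=0]
  L1: frame=0x26 idx=8 entry=0x28007 [P=1 RW=1 US=1 PS=0]
  L2: frame=0x28 idx=10 entry=0x2A007 [P=1 RW=1 US=1 PS=0]
  L3: frame=0x2A idx=25 entry=0x2E007 [P=1 RW=1 US=1 PS=0]
  ✓ 0x2EA77  — 4 lookups

Access #0 PA: 0x19FD7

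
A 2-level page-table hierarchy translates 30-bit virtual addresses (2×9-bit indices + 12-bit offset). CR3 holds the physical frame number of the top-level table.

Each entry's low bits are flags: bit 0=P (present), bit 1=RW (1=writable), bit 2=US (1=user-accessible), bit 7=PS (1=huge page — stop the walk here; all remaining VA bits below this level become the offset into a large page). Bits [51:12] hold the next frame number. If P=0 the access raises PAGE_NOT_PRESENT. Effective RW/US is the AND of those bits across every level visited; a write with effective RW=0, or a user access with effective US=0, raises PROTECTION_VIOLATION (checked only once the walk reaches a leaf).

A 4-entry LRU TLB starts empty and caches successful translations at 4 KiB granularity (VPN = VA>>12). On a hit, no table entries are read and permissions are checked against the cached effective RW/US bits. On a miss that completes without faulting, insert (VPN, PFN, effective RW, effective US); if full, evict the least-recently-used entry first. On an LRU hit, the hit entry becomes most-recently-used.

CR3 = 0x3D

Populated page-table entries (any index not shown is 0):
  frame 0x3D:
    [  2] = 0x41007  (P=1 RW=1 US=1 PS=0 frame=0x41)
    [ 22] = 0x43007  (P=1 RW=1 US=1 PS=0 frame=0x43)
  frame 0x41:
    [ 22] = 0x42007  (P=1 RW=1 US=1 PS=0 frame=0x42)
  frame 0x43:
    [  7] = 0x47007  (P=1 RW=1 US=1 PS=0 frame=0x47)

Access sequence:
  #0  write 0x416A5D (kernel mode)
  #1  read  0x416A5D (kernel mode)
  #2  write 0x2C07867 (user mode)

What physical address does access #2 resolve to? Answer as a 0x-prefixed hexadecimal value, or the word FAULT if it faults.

Trace:
#0 VA=0x416A5D (w,kernel):
  lvl0: tbl 0x3D, slot 2 ⇒ 0x41007 (P1/RW1/US1/PS0)
  lvl1: tbl 0x41, slot 22 ⇒ 0x42007 (P1/RW1/US1/PS0)
  ⇒ phys 0x42A5D  [2 reads]
#1 VA=0x416A5D (r,kernel):
  TLB hit vpn=0x416 → PA=0x42A5D
#2 VA=0x2C07867 (w,user):
  lvl0: tbl 0x3D, slot 22 ⇒ 0x43007 (P1/RW1/US1/PS0)
  lvl1: tbl 0x43, slot 7 ⇒ 0x47007 (P1/RW1/US1/PS0)
  ⇒ phys 0x47867  [2 reads]

Access #2 PA: 0x47867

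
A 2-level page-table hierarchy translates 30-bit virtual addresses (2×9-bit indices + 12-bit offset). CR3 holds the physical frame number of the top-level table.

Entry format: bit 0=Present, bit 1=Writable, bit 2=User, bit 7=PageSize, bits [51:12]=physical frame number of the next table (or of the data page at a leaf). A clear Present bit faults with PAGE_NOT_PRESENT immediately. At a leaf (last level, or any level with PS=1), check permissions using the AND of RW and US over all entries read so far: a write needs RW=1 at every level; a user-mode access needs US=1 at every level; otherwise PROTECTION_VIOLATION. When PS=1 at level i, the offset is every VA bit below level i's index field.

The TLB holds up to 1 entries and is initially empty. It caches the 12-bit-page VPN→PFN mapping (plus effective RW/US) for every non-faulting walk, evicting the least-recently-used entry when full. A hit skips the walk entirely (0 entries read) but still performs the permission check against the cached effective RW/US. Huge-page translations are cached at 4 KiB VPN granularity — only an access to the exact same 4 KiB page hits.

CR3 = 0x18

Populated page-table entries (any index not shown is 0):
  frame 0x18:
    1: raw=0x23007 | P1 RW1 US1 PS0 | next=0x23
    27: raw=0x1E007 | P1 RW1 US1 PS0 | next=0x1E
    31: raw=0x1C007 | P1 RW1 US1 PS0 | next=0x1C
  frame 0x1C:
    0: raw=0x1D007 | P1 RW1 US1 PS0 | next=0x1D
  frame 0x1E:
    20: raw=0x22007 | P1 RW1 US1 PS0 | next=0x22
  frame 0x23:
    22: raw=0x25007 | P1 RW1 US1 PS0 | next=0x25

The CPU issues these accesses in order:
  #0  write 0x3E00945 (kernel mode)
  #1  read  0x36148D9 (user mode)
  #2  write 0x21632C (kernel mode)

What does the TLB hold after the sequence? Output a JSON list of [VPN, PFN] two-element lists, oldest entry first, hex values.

Per-access translation:
#0 VA=0x3E00945 (w,kernel):
  [0] read 0x18 idx=31: raw=0x1C007 flags P=1 W=1 U=1 S=0
  [1] read 0x1C idx=0: raw=0x1D007 flags P=1 W=1 U=1 S=0
  ✓ 0x1D945  — 2 lookups
#1 VA=0x36148D9 (r,user):
  [0] read 0x18 idx=27: raw=0x1E007 flags P=1 W=1 U=1 S=0
  [1] read 0x1E idx=20: raw=0x22007 flags P=1 W=1 U=1 S=0
  ✓ 0x228D9  — 2 lookups
#2 VA=0x21632C (w,kernel):
  [0] read 0x18 idx=1: raw=0x23007 flags P=1 W=1 U=1 S=0
  [1] read 0x23 idx=22: raw=0x25007 flags P=1 W=1 U=1 S=0
  ✓ 0x2532C  — 2 lookups

TLB: [["0x216", "0x25"]]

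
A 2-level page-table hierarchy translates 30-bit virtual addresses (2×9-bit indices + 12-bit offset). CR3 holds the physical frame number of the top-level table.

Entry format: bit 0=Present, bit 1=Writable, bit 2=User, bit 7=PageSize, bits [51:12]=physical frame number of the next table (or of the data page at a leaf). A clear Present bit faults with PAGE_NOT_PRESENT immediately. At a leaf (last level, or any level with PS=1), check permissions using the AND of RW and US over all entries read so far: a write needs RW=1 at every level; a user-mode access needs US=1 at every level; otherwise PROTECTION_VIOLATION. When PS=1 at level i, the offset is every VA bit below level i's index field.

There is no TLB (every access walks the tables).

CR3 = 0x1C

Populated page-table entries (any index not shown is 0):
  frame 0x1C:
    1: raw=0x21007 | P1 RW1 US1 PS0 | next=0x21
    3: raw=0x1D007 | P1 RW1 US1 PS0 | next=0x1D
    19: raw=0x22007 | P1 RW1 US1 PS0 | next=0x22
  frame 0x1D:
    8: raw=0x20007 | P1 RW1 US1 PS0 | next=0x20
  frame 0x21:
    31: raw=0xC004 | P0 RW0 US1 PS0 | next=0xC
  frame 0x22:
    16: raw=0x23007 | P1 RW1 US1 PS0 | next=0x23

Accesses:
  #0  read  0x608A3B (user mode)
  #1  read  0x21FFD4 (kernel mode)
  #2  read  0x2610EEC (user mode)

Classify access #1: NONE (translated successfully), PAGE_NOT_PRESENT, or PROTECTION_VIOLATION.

Walk each access:
#0 VA=0x608A3B (r,user):
  lvl0: tbl 0x1C, slot 3 ⇒ 0x1D007 (P1/RW1/US1/PS0)
  lvl1: tbl 0x1D, slot 8 ⇒ 0x20007 (P1/RW1/US1/PS0)
  → PA=0x20A3B  (2 entries read)
#1 VA=0x21FFD4 (r,kernel):
  lvl0: tbl 0x1C, slot 1 ⇒ 0x21007 (P1/RW1/US1/PS0)
  lvl1: tbl 0x21, slot 31 ⇒ 0xC004 (P0/RW0/US1/PS0)
  ⇒ fault: PAGE_NOT_PRESENT  — 2 lookups
#2 VA=0x2610EEC (r,user):
  lvl0: tbl 0x1C, slot 19 ⇒ 0x22007 (P1/RW1/US1/PS0)
  lvl1: tbl 0x22, slot 16 ⇒ 0x23007 (P1/RW1/US1/PS0)
  → PA=0x23EEC  (2 entries read)

Access #1 fault: PAGE_NOT_PRESENT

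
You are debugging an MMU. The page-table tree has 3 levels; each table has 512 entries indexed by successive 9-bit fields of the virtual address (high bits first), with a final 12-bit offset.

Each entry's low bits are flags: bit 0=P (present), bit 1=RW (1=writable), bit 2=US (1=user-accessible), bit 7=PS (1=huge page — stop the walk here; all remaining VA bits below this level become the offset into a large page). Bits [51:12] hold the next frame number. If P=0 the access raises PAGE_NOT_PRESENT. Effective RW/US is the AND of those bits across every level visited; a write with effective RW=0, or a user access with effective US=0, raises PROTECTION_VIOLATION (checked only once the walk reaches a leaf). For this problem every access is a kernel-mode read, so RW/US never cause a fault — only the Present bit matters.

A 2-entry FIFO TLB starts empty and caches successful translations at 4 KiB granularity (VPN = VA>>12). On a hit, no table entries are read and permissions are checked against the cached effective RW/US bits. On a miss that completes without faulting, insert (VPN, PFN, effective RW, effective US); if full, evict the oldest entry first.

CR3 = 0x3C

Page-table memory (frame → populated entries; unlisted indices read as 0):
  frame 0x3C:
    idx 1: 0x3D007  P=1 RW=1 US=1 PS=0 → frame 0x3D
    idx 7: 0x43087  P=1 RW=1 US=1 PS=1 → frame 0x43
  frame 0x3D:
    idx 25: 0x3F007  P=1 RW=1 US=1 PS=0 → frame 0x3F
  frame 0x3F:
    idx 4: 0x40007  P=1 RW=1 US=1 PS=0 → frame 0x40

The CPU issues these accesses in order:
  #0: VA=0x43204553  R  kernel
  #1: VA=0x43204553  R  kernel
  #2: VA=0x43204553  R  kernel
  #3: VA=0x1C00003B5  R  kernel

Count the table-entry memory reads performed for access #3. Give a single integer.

Trace:
#0 VA=0x43204553 (r,kernel):
  lvl0: tbl 0x3C, slot 1 ⇒ 0x3D007 (P1/RW1/US1/PS0)
  lvl1: tbl 0x3D, slot 25 ⇒ 0x3F007 (P1/RW1/US1/PS0)
  lvl2: tbl 0x3F, slot 4 ⇒ 0x40007 (P1/RW1/US1/PS0)
  → PA=0x40553  (3 entries read)
#1 VA=0x43204553 (r,kernel):
  TLB hit vpn=0x43204 → PA=0x40553
#2 VA=0x43204553 (r,kernel):
  TLB hit vpn=0x43204 → PA=0x40553
#3 VA=0x1C00003B5 (r,kernel):
  lvl0: tbl 0x3C, slot 7 ⇒ 0x43087 (P1/RW1/US1/PS1)
  → PA=0x433B5 (huge @L0)  (1 entries read)

Entries read for #3: 1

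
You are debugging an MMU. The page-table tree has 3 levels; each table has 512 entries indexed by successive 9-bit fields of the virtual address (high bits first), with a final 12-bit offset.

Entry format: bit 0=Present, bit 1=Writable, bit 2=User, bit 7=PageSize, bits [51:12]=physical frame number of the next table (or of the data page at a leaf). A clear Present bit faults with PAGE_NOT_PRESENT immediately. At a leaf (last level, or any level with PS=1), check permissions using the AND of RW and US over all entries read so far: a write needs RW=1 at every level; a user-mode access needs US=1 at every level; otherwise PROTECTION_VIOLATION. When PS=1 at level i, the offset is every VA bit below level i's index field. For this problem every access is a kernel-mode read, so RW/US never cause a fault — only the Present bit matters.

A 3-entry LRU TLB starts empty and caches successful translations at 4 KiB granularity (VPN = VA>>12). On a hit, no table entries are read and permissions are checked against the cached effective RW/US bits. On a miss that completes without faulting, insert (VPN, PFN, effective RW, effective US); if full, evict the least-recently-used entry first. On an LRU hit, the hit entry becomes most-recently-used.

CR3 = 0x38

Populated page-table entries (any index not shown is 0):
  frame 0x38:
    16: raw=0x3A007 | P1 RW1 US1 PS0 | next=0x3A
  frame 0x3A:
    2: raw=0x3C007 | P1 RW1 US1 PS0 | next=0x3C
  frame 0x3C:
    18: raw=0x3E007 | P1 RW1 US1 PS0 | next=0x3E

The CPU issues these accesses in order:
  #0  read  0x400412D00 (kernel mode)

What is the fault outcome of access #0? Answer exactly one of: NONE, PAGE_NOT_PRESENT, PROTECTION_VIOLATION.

Walk each access:
#0 VA=0x400412D00 (r,kernel):
  L0 @0x38[16] → 0x3A007  P=1,RW=1,US=1,PS=0
  L1 @0x3A[2] → 0x3C007  P=1,RW=1,US=1,PS=0
  L2 @0x3C[18] → 0x3E007  P=1,RW=1,US=1,PS=0
  ⇒ phys 0x3ED00  [3 reads]

Access #0 fault: NONE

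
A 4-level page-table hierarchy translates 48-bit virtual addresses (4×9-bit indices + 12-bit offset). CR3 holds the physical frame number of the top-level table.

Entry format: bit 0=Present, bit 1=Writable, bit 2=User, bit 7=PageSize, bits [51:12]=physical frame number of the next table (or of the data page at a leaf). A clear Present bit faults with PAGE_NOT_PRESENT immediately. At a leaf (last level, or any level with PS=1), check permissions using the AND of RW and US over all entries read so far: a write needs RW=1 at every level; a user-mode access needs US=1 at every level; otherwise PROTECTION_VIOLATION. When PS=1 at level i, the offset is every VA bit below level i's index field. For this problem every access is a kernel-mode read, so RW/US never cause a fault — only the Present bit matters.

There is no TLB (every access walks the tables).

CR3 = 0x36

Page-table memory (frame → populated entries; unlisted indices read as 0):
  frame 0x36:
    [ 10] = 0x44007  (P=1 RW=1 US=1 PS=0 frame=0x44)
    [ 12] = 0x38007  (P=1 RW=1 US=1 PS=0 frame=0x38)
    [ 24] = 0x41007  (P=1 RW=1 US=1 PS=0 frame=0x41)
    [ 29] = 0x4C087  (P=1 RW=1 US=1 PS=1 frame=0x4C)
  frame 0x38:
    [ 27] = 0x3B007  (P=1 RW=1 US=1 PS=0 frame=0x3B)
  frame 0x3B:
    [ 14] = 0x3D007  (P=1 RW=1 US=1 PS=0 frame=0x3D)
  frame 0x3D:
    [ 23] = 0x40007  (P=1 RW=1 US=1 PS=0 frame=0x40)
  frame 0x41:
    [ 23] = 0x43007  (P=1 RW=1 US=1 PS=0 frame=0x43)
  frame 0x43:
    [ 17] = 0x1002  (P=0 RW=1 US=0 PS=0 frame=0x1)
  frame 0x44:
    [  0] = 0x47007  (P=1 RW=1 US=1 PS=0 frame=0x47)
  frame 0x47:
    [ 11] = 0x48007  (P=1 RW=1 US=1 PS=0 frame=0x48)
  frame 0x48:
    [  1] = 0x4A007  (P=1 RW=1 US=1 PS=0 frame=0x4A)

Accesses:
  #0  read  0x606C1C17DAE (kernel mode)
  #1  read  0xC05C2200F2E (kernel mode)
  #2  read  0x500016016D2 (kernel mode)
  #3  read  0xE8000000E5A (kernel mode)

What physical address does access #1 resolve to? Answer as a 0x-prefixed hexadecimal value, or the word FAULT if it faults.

Per-access translation:
#0 VA=0x606C1C17DAE (r,kernel):
  L0 @0x36[12] → 0x38007  P=1,RW=1,US=1,PS=0
  L1 @0x38[27] → 0x3B007  P=1,RW=1,US=1,PS=0
  L2 @0x3B[14] → 0x3D007  P=1,RW=1,US=1,PS=0
  L3 @0x3D[23] → 0x40007  P=1,RW=1,US=1,PS=0
  → PA=0x40DAE  (4 entries read)
#1 VA=0xC05C2200F2E (r,kernel):
  L0 @0x36[24] → 0x41007  P=1,RW=1,US=1,PS=0
  L1 @0x41[23] → 0x43007  P=1,RW=1,US=1,PS=0
  L2 @0x43[17] → 0x1002  P=0,RW=1,US=0,PS=0
  ✗ PAGE_NOT_PRESENT  [3 reads]
#2 VA=0x500016016D2 (r,kernel):
  L0 @0x36[10] → 0x44007  P=1,RW=1,US=1,PS=0
  L1 @0x44[0] → 0x47007  P=1,RW=1,US=1,PS=0
  L2 @0x47[11] → 0x48007  P=1,RW=1,US=1,PS=0
  L3 @0x48[1] → 0x4A007  P=1,RW=1,US=1,PS=0
  → PA=0x4A6D2  (4 entries read)
#3 VA=0xE8000000E5A (r,kernel):
  L0 @0x36[29] → 0x4C087  P=1,RW=1,US=1,PS=1
  → PA=0x4CE5A (huge @L0)  (1 entries read)

Access #1 PA: FAULT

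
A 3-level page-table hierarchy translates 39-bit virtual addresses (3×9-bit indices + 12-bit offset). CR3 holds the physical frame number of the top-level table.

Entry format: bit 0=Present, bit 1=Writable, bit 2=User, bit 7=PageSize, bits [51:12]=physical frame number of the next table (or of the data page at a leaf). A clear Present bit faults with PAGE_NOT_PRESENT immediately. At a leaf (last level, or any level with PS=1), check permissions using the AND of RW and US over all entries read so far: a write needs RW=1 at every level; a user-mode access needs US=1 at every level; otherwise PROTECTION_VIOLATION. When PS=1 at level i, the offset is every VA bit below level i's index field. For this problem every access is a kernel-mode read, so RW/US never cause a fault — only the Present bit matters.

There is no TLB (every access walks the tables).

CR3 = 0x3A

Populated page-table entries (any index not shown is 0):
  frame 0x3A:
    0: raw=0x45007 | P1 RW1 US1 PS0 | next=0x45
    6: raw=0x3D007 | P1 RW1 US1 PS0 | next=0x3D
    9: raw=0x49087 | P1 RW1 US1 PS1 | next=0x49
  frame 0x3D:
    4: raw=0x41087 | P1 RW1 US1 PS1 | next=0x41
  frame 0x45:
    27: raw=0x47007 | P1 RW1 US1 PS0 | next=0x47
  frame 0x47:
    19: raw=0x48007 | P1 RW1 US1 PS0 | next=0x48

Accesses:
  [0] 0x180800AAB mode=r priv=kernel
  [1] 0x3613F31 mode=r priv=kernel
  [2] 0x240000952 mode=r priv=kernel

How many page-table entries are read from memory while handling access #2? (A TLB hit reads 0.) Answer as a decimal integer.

Trace:
#0 VA=0x180800AAB (r,kernel):
  L0 @0x3A[6] → 0x3D007  P=1,RW=1,US=1,PS=0
  L1 @0x3D[4] → 0x41087  P=1,RW=1,US=1,PS=1
  ✓ 0x41AAB (huge @L1)  — 2 lookups
#1 VA=0x3613F31 (r,kernel):
  L0 @0x3A[0] → 0x45007  P=1,RW=1,US=1,PS=0
  L1 @0x45[27] → 0x47007  P=1,RW=1,US=1,PS=0
  L2 @0x47[19] → 0x48007  P=1,RW=1,US=1,PS=0
  ✓ 0x48F31  — 3 lookups
#2 VA=0x240000952 (r,kernel):
  L0 @0x3A[9] → 0x49087  P=1,RW=1,US=1,PS=1
  ✓ 0x49952 (huge @L0)  — 1 lookups

Entries read for #2: 1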